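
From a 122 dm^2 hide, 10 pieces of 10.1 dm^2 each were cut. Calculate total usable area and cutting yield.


Usable area = 101.0 dm^2
Yield = 82.8%


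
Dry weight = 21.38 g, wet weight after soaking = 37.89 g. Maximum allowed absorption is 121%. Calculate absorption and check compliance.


WA = (37.89 - 21.38) / 21.38 x 100 = 77.2%
Maximum allowed: 121%
Compliant: Yes


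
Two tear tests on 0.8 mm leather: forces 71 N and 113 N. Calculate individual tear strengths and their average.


Tear 1 = 71 / 0.8 = 88.8 N/mm
Tear 2 = 113 / 0.8 = 141.3 N/mm
Average = (88.8 + 141.3) / 2 = 115.1 N/mm


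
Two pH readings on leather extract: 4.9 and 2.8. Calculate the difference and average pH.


Difference = 2.1
Average pH = 3.85

Difference = |4.9 - 2.8| = 2.1
Average = (4.9 + 2.8) / 2 = 3.85


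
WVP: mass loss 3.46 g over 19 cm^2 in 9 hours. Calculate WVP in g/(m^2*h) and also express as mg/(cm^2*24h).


WVP = 3.46 / (19 x 9) x 10000 = 202.34 g/(m^2*h)
Mass loss in mg = 3.46 x 1000 = 3460 mg
Per cm^2 per 24h in mg: 3460 x 24 / (19 x 9) = 83040 / 171 = 485.61 mg/(cm^2*24h)


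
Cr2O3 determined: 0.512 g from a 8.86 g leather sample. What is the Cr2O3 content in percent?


5.78%

Cr2O3% = 0.512 / 8.86 x 100
Cr2O3% = 5.78%


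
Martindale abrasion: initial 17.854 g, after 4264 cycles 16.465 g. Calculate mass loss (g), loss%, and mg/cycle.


Mass loss = 1.389 g
Loss = 7.78%
Rate = 0.326 mg/cycle


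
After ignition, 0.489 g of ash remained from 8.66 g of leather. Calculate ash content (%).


5.65%

Ash% = 0.489 / 8.66 x 100
Ash% = 5.65%


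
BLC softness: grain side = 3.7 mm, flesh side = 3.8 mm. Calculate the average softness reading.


3.75 mm


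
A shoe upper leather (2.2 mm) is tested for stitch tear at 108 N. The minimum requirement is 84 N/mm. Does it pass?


STS = 49.1 N/mm
Passes: No

STS = 108 / 2.2 = 49.1 N/mm
Minimum required: 84 N/mm
Passes: No


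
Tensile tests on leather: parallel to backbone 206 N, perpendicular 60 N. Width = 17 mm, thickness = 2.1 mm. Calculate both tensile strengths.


Area = 17 x 2.1 = 35.7 mm^2
TS (parallel) = 206 / 35.7 = 5.77 N/mm^2
TS (perpendicular) = 60 / 35.7 = 1.68 N/mm^2


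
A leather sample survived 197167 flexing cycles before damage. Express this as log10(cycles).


5.29


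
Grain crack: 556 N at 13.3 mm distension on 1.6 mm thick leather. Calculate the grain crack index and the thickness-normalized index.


Crack index = 41.8 N/mm
Normalized index = 26.1 N/mm per mm


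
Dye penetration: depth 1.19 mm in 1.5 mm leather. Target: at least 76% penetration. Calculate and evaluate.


Penetration = 1.19 / 1.5 x 100 = 79.3%
Target: 76%
Meets target: Yes


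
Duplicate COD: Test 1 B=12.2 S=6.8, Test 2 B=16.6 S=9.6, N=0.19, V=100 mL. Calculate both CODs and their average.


COD1 = 82.1 mg/L
COD2 = 106.4 mg/L
Average = 94.3 mg/L


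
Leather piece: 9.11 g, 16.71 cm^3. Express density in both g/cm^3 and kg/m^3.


0.545 g/cm^3
545 kg/m^3


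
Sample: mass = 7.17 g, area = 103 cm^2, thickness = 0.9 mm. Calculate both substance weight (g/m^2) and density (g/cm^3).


SW = 7.17 / 103 x 10000 = 696.1 g/m^2
Volume = 103 x 0.9 / 10 = 9.27 cm^3
Density = 7.17 / 9.27 = 0.773 g/cm^3


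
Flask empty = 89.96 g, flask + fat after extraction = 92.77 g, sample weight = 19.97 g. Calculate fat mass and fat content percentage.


Fat mass = 92.77 - 89.96 = 2.81 g
Fat% = 2.81 / 19.97 x 100 = 14.1%


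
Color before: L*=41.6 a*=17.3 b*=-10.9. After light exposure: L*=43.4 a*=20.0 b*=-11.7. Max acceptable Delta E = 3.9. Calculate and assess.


Delta E = 3.34
Passes: Yes

dL = 1.8, da = 2.7, db = -0.8
dE = sqrt((1.8)^2 + (2.7)^2 + (-0.8)^2) = 3.34
Max = 3.9
Passes: Yes


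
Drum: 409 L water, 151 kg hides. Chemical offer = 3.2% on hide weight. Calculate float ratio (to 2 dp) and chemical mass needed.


Float ratio = 2.71
Chemical needed = 4.832 kg


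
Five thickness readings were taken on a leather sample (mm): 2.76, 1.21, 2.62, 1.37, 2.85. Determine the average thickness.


Sum = 2.76 + 1.21 + 2.62 + 1.37 + 2.85 = 10.81
Average = 10.81 / 5 = 2.16 mm


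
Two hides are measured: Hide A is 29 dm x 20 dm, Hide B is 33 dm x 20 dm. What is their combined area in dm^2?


1240 dm^2


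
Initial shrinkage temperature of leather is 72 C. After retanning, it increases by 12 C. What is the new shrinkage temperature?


New Ts = 72 + 12 = 84 C


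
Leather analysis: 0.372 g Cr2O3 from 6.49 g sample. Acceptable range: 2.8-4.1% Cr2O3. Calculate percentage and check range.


Cr2O3% = 0.372 / 6.49 x 100 = 5.73%
Acceptable range: 2.8 to 4.1%
Within range: No


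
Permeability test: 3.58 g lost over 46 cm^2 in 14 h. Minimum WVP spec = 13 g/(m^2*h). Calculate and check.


WVP = 3.58 / (46 x 14) x 10000 = 55.59 g/(m^2*h)
Minimum: 13 g/(m^2*h)
Meets spec: Yes


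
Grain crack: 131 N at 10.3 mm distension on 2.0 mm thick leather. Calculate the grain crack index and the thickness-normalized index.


Crack index = 131 / 10.3 = 12.7 N/mm
Normalized = 12.7 / 2.0 = 6.4 N/mm per mm


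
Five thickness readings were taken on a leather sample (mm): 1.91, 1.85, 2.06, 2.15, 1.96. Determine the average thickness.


Sum = 1.91 + 1.85 + 2.06 + 2.15 + 1.96 = 9.93
Average = 9.93 / 5 = 1.99 mm


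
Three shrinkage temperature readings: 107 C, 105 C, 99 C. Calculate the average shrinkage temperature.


103.7 C

Average = (107 + 105 + 99) / 3
Average = 311 / 3 = 103.7 C


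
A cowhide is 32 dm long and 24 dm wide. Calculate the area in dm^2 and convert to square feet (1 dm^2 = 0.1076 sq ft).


Area = 32 x 24 = 768 dm^2
Conversion: 768 x 0.1076 = 82.64 sq ft


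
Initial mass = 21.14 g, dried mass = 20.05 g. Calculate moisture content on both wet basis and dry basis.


Moisture lost = 21.14 - 20.05 = 1.09 g
Wet basis MC = 1.09 / 21.14 x 100 = 5.2%
Dry basis MC = 1.09 / 20.05 x 100 = 5.4%


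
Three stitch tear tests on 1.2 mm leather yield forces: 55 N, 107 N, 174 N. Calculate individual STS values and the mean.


STS1 = 55 / 1.2 = 45.8 N/mm
STS2 = 107 / 1.2 = 89.2 N/mm
STS3 = 174 / 1.2 = 145.0 N/mm
Mean = (45.8 + 89.2 + 145.0) / 3 = 93.3 N/mm


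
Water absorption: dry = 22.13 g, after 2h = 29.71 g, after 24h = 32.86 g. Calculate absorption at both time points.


2h absorption = 34.3%
24h absorption = 48.5%


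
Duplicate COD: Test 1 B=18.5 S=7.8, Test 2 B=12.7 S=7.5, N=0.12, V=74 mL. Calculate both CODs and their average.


COD1 = 138.8 mg/L
COD2 = 67.5 mg/L
Average = 103.2 mg/L

COD1 = (18.5 - 7.8) x 0.12 x 8000 / 74 = 138.8 mg/L
COD2 = (12.7 - 7.5) x 0.12 x 8000 / 74 = 67.5 mg/L
Average = (138.8 + 67.5) / 2 = 103.2 mg/L


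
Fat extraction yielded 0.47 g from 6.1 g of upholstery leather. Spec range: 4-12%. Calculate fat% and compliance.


Fat% = 0.47 / 6.1 x 100 = 7.7%
Spec range: 4-12%
Compliant: Yes


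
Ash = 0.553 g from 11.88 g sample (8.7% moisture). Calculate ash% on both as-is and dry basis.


As-is ash% = 0.553 / 11.88 x 100 = 4.65%
Dry mass = 11.88 x (100 - 8.7) / 100 = 10.84644 g
Dry-basis ash% = 0.553 / 10.84644 x 100 = 5.10%


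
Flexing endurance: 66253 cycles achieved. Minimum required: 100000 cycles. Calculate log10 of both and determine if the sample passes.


Achieved: log10 = 4.82
Required: log10 = 5.00
Passes: No


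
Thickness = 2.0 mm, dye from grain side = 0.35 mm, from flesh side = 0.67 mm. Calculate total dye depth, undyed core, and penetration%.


Total dyed = 1.02 mm
Undyed core = 0.98 mm
Penetration = 51.0%


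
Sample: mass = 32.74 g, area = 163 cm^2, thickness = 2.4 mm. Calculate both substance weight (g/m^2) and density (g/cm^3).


SW = 32.74 / 163 x 10000 = 2008.6 g/m^2
Volume = 163 x 2.4 / 10 = 39.12 cm^3
Density = 32.74 / 39.12 = 0.837 g/cm^3


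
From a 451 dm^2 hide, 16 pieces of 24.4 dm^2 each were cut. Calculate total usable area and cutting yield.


Usable area = 390.4 dm^2
Yield = 86.6%


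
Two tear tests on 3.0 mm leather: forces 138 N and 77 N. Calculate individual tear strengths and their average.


Tear 1 = 46.0 N/mm
Tear 2 = 25.7 N/mm
Average = 35.9 N/mm


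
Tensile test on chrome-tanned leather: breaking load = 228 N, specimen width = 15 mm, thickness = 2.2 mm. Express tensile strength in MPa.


6.91 MPa


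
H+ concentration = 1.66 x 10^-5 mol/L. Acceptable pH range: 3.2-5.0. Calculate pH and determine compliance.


pH = 4.78
Compliant: Yes

pH = -log10(1.66 x 10^-5) = 4.78
Range: 3.2 to 5.0
Compliant: Yes


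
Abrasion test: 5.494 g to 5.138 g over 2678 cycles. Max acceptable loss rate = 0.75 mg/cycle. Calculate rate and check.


Rate = 0.133 mg/cycle
Passes: Yes


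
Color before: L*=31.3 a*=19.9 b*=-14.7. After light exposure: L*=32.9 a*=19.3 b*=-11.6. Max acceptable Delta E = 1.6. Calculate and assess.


Delta E = 3.54
Passes: No


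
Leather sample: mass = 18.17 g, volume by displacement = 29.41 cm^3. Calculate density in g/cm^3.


0.618 g/cm^3

Density = mass / volume
Density = 18.17 / 29.41 = 0.618 g/cm^3


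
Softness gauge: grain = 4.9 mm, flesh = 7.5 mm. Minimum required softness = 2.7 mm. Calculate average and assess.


Average softness = 6.20 mm
Meets requirement: Yes


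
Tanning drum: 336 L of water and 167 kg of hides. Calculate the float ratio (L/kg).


Float ratio = water / hide weight
Ratio = 336 / 167 = 2.0


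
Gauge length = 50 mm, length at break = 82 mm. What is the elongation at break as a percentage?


64.0%

Extension = 82 - 50 = 32 mm
Elongation = 32 / 50 x 100 = 64.0%


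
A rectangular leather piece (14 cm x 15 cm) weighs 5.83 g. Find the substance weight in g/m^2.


277.6 g/m^2


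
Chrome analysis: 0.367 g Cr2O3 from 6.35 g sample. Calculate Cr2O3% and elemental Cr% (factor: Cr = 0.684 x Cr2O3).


Cr2O3% = 0.367 / 6.35 x 100 = 5.78%
Cr% = 5.78 x 0.684 = 3.95%


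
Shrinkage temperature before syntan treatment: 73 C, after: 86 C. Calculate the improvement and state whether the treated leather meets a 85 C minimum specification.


Improvement = 13 C
Meets 85 C spec: Yes


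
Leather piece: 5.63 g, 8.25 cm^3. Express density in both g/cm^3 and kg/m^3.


0.682 g/cm^3
682 kg/m^3

Density = 5.63 / 8.25 = 0.682 g/cm^3
Convert: 0.682 x 1000 = 682 kg/m^3


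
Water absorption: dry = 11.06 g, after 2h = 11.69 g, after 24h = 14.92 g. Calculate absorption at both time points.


WA (2h) = (11.69 - 11.06) / 11.06 x 100 = 5.7%
WA (24h) = (14.92 - 11.06) / 11.06 x 100 = 34.9%


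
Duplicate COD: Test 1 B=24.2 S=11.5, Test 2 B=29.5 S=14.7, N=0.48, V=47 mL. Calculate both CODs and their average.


COD1 = (24.2 - 11.5) x 0.48 x 8000 / 47 = 1037.6 mg/L
COD2 = (29.5 - 14.7) x 0.48 x 8000 / 47 = 1209.2 mg/L
Average = (1037.6 + 1209.2) / 2 = 1123.4 mg/L


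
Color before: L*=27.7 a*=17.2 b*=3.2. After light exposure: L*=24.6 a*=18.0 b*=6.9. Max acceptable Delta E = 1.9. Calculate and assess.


dL = -3.1, da = 0.8, db = 3.7
dE = sqrt((-3.1)^2 + (0.8)^2 + (3.7)^2) = 4.89
Max = 1.9
Passes: No


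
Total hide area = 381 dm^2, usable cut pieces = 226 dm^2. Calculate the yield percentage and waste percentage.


Yield = 226 / 381 x 100 = 59.3%
Waste = 381 - 226 = 155 dm^2
Waste% = 100 - 59.3 = 40.7%


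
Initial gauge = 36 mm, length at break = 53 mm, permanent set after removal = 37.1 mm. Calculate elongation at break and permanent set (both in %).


Elongation at break = 47.2%
Permanent set = 3.1%

Elongation at break = (53 - 36) / 36 x 100 = 47.2%
Permanent set = (37.1 - 36) / 36 x 100 = 3.1%


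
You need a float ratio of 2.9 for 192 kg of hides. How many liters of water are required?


Water = hide weight x target ratio
Water = 192 x 2.9 = 556.8 L


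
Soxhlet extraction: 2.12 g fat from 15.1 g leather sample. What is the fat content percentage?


Fat content = 2.12 / 15.1 x 100
Fat = 14.0%


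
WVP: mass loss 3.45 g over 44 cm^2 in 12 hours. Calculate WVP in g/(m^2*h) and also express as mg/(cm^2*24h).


WVP = 3.45 / (44 x 12) x 10000 = 65.34 g/(m^2*h)
Mass loss in mg = 3.45 x 1000 = 3450 mg
Per cm^2 per 24h in mg: 3450 x 24 / (44 x 12) = 82800 / 528 = 156.82 mg/(cm^2*24h)


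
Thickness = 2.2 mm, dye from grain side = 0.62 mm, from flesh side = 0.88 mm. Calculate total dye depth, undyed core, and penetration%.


Total dyed = 0.62 + 0.88 = 1.50 mm
Undyed core = 2.2 - 1.50 = 0.70 mm
Penetration = 1.50 / 2.2 x 100 = 68.2%


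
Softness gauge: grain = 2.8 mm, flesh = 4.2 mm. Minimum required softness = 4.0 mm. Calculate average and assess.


Average softness = 3.50 mm
Meets requirement: No


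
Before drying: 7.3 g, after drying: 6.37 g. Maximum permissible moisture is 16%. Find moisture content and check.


MC = (7.3 - 6.37) / 7.3 x 100 = 12.7%
Maximum: 16%
Acceptable: Yes


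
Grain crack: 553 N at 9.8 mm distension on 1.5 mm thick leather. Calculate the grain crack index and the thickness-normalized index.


Crack index = 56.4 N/mm
Normalized index = 37.6 N/mm per mm


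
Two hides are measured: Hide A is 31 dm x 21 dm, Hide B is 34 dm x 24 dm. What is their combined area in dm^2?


1467 dm^2


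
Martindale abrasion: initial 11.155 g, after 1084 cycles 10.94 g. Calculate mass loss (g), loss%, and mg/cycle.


Mass loss = 0.215 g
Loss = 1.93%
Rate = 0.198 mg/cycle


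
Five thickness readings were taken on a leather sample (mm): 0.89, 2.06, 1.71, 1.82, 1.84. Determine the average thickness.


1.66 mm

Sum = 0.89 + 2.06 + 1.71 + 1.82 + 1.84 = 8.32
Average = 8.32 / 5 = 1.66 mm


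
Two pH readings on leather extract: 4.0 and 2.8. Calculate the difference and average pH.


Difference = |4.0 - 2.8| = 1.2
Average = (4.0 + 2.8) / 2 = 3.40


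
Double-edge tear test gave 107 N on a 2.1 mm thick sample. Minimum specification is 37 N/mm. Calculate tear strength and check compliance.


Tear strength = 51.0 N/mm
Compliant: Yes

Tear strength = 107 / 2.1 = 51.0 N/mm
Required minimum = 37 N/mm
Compliant: Yes


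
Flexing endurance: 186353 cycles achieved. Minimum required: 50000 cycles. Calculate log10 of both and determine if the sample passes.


Achieved: log10 = 5.27
Required: log10 = 4.70
Passes: Yes


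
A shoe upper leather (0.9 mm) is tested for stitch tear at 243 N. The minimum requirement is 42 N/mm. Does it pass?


STS = 270.0 N/mm
Passes: Yes

STS = 243 / 0.9 = 270.0 N/mm
Minimum required: 42 N/mm
Passes: Yes


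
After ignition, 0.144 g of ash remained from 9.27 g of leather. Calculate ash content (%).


Ash% = 0.144 / 9.27 x 100
Ash% = 1.55%


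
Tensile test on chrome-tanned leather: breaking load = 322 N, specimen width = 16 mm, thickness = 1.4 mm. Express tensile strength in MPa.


14.38 MPa

Cross-section = 16 x 1.4 = 22.4 mm^2
TS = 322 / 22.4 = 14.38 MPa
(1 N/mm^2 = 1 MPa)


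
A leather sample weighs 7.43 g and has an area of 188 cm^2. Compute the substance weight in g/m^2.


Substance weight = mass / area x 10000
SW = 7.43 / 188 x 10000
SW = 395.2 g/m^2


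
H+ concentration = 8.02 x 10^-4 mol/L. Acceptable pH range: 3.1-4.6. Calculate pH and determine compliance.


pH = 3.10
Compliant: Yes

pH = -log10(8.02 x 10^-4) = 3.10
Range: 3.1 to 4.6
Compliant: Yes


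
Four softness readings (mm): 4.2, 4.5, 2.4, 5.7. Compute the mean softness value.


Sum = 4.2 + 4.5 + 2.4 + 5.7
Mean = 16.8 / 4 = 4.20 mm


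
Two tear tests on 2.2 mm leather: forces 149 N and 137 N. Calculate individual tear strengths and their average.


Tear 1 = 149 / 2.2 = 67.7 N/mm
Tear 2 = 137 / 2.2 = 62.3 N/mm
Average = (67.7 + 62.3) / 2 = 65.0 N/mm


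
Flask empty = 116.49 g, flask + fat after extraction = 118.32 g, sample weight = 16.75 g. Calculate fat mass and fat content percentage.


Fat mass = 1.83 g
Fat content = 10.9%


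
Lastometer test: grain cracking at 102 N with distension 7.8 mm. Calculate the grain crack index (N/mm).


13.1 N/mm

Grain crack index = force / distension
Index = 102 / 7.8 = 13.1 N/mm


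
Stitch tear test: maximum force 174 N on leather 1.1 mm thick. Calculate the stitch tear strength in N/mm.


Stitch tear strength = force / thickness
STS = 174 / 1.1 = 158.2 N/mm


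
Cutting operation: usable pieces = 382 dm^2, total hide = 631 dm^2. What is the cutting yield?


60.5%


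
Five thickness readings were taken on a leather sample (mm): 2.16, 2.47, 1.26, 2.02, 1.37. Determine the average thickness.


1.86 mm

Sum = 2.16 + 2.47 + 1.26 + 2.02 + 1.37 = 9.28
Average = 9.28 / 5 = 1.86 mm


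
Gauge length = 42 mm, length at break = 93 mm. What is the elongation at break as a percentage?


121.4%

Extension = 93 - 42 = 51 mm
Elongation = 51 / 42 x 100 = 121.4%


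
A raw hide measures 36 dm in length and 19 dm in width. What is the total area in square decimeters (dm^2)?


Area = length x width
Area = 36 x 19 = 684 dm^2


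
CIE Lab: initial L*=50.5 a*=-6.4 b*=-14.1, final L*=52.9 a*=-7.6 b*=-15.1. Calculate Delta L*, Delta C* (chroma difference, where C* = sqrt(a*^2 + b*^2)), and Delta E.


Delta L* = 52.9 - 50.5 = 2.4
C1* = sqrt((-6.4)^2 + (-14.1)^2) = 15.485
C2* = sqrt((-7.6)^2 + (-15.1)^2) = 16.905
Delta C* = 16.905 - 15.485 = 1.42
Delta E = sqrt((2.4)^2 + (-1.2)^2 + (-1.0)^2) = 2.86


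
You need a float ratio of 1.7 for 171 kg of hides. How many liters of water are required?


290.7 L


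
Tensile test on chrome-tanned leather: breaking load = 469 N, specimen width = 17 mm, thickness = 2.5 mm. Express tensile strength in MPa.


11.04 MPa

Cross-section = 17 x 2.5 = 42.5 mm^2
TS = 469 / 42.5 = 11.04 MPa
(1 N/mm^2 = 1 MPa)


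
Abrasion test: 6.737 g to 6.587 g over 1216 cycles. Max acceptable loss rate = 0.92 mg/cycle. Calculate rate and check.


Rate = 0.123 mg/cycle
Passes: Yes

Loss = 6.737 - 6.587 = 0.150 g
Rate = 0.150 g / 1216 cycles x 1000 = 0.123 mg/cycle
Max = 0.92 mg/cycle
Passes: Yes


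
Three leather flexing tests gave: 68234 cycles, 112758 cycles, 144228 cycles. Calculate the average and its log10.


Average = 108407 cycles
log10 = 5.04

Average = (68234 + 112758 + 144228) / 3 = 108407 cycles
log10(108407) = 5.04


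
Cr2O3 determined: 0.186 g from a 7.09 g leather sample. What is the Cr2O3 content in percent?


Cr2O3% = 0.186 / 7.09 x 100
Cr2O3% = 2.62%


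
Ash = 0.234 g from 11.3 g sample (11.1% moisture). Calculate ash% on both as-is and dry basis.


As-is ash = 2.07%
Dry-basis ash = 2.33%

As-is ash% = 0.234 / 11.3 x 100 = 2.07%
Dry mass = 11.3 x (100 - 11.1) / 100 = 10.0457 g
Dry-basis ash% = 0.234 / 10.0457 x 100 = 2.33%


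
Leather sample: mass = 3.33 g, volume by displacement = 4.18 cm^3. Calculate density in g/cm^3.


0.797 g/cm^3

Density = mass / volume
Density = 3.33 / 4.18 = 0.797 g/cm^3


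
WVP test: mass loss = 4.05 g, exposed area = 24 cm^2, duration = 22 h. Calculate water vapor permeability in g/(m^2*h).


WVP = mass_loss / (area x time) x 10000
WVP = 4.05 / (24 x 22) x 10000
WVP = 4.05 / 528 x 10000 = 76.70 g/(m^2*h)


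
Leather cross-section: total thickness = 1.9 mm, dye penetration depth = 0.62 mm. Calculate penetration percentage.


Penetration% = 0.62 / 1.9 x 100
Penetration = 32.6%


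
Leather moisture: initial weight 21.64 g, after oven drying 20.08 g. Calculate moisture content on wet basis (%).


Moisture = 21.64 - 20.08 = 1.56 g
MC = 1.56 / 21.64 x 100 = 7.2%


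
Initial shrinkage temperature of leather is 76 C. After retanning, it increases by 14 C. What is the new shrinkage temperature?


New Ts = 76 + 14 = 90 C


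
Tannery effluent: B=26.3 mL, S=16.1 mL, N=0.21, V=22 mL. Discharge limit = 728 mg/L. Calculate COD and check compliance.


COD = (26.3 - 16.1) x 0.21 x 8000 / 22 = 778.9 mg/L
Limit: 728 mg/L
Compliant: No


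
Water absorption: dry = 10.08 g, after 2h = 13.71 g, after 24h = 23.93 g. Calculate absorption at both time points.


2h absorption = 36.0%
24h absorption = 137.4%

WA (2h) = (13.71 - 10.08) / 10.08 x 100 = 36.0%
WA (24h) = (23.93 - 10.08) / 10.08 x 100 = 137.4%


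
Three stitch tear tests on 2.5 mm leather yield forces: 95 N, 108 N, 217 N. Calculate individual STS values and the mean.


STS1 = 38.0 N/mm
STS2 = 43.2 N/mm
STS3 = 86.8 N/mm
Mean = 56.0 N/mm

STS1 = 95 / 2.5 = 38.0 N/mm
STS2 = 108 / 2.5 = 43.2 N/mm
STS3 = 217 / 2.5 = 86.8 N/mm
Mean = (38.0 + 43.2 + 86.8) / 3 = 56.0 N/mm


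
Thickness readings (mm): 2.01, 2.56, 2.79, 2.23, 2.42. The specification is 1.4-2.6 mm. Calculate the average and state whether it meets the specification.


Average = 2.40 mm
Within specification: Yes

Sum = 12.01
Average = 12.01 / 5 = 2.40 mm
Specification range: 1.4 to 2.6 mm
Within spec: Yes


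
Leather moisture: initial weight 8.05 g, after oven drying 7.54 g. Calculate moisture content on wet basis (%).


Moisture = 8.05 - 7.54 = 0.51 g
MC = 0.51 / 8.05 x 100 = 6.3%


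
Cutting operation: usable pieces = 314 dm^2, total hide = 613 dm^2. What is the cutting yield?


Yield = usable / total x 100
Yield = 314 / 613 x 100 = 51.2%


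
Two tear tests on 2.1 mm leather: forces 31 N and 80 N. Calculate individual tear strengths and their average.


Tear 1 = 31 / 2.1 = 14.8 N/mm
Tear 2 = 80 / 2.1 = 38.1 N/mm
Average = (14.8 + 38.1) / 2 = 26.5 N/mm


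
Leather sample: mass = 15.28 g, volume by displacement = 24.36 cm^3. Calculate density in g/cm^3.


Density = mass / volume
Density = 15.28 / 24.36 = 0.627 g/cm^3


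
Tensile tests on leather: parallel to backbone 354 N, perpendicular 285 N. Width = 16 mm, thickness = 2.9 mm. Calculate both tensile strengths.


Parallel = 7.63 N/mm^2
Perpendicular = 6.14 N/mm^2


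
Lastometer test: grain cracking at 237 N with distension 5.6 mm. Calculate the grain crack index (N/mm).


Grain crack index = force / distension
Index = 237 / 5.6 = 42.3 N/mm


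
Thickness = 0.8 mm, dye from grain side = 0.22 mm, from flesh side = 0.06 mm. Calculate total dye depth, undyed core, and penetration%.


Total dyed = 0.28 mm
Undyed core = 0.52 mm
Penetration = 35.0%

Total dyed = 0.22 + 0.06 = 0.28 mm
Undyed core = 0.8 - 0.28 = 0.52 mm
Penetration = 0.28 / 0.8 x 100 = 35.0%


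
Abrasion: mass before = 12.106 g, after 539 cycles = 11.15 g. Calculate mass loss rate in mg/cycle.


1.774 mg/cycle

Mass loss = 12.106 - 11.15 = 0.956 g
Rate = 0.956 / 539 x 1000 = 1.774 mg/cycle


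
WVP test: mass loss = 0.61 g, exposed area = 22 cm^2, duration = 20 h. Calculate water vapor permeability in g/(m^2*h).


WVP = mass_loss / (area x time) x 10000
WVP = 0.61 / (22 x 20) x 10000
WVP = 0.61 / 440 x 10000 = 13.86 g/(m^2*h)


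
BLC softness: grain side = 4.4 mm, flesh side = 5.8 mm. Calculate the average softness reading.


Average = (4.4 + 5.8) / 2
Average = 5.10 mm


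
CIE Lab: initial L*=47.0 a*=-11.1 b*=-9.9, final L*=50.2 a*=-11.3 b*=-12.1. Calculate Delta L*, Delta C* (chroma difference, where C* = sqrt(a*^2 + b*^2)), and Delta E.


Delta L* = 3.2
Delta C* = 1.68
Delta E = 3.89


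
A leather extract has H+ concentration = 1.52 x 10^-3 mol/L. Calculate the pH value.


pH = -log10[H+]
pH = -log10(1.52 x 10^-3) = 2.82


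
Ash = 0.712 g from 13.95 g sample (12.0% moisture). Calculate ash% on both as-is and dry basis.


As-is ash = 5.10%
Dry-basis ash = 5.80%

As-is ash% = 0.712 / 13.95 x 100 = 5.10%
Dry mass = 13.95 x (100 - 12.0) / 100 = 12.276 g
Dry-basis ash% = 0.712 / 12.276 x 100 = 5.80%


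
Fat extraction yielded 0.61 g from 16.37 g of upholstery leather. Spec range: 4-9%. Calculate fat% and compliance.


Fat% = 0.61 / 16.37 x 100 = 3.7%
Spec range: 4-9%
Compliant: No


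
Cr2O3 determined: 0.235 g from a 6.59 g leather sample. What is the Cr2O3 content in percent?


3.57%

Cr2O3% = 0.235 / 6.59 x 100
Cr2O3% = 3.57%


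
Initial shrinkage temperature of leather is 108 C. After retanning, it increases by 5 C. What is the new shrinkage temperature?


113 C

New Ts = 108 + 5 = 113 C


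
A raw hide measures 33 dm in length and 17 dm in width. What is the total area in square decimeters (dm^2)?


561 dm^2


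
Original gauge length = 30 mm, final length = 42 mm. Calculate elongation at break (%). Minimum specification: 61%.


Extension = 42 - 30 = 12 mm
Elongation = 12 / 30 x 100 = 40.0%
Minimum required: 61%
Meets specification: No


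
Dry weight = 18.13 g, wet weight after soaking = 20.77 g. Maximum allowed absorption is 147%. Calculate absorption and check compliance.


Absorption = 14.6%
Compliant: Yes


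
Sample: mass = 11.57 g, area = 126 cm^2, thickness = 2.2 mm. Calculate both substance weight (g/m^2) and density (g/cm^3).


Substance weight = 918.3 g/m^2
Density = 0.417 g/cm^3

SW = 11.57 / 126 x 10000 = 918.3 g/m^2
Volume = 126 x 2.2 / 10 = 27.72 cm^3
Density = 11.57 / 27.72 = 0.417 g/cm^3


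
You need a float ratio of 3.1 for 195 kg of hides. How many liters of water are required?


Water = hide weight x target ratio
Water = 195 x 3.1 = 604.5 L


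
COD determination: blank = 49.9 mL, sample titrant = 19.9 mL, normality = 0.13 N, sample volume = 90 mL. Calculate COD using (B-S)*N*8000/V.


346.7 mg/L


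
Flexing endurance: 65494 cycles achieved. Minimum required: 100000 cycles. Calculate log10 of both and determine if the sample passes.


log10(65494) = 4.82
log10(100000) = 5.00
Passes: No


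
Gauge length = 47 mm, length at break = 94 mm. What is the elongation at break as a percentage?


Extension = 94 - 47 = 47 mm
Elongation = 47 / 47 x 100 = 100.0%


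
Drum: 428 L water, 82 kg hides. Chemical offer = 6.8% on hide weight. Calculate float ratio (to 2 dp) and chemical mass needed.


Float ratio = 428 / 82 = 5.22
Chemical = 82 x 6.8 / 100 = 5.576 kg


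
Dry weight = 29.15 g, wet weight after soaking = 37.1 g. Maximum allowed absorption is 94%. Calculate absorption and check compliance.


WA = (37.1 - 29.15) / 29.15 x 100 = 27.3%
Maximum allowed: 94%
Compliant: Yes


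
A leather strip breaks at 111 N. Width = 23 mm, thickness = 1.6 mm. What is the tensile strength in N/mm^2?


3.02 N/mm^2


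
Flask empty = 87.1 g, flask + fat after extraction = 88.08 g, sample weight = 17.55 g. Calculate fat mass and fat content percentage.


Fat mass = 0.98 g
Fat content = 5.6%


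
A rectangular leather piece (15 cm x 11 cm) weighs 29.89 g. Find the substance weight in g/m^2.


Area = 15 x 11 = 165 cm^2
SW = 29.89 / 165 x 10000 = 1811.5 g/m^2


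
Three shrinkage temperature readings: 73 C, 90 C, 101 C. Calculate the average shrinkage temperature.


Average = (73 + 90 + 101) / 3
Average = 264 / 3 = 88.0 C


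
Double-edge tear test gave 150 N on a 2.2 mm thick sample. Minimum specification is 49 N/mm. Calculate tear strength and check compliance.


Tear strength = 150 / 2.2 = 68.2 N/mm
Required minimum = 49 N/mm
Compliant: Yes


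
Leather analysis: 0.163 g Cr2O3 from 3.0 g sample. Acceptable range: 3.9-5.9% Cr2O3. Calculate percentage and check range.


Cr2O3 = 5.43%
Within range: Yes


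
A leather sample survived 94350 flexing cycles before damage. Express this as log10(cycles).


log10(94350) = 4.97


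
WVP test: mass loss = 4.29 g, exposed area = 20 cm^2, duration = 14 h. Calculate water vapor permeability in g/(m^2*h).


153.21 g/(m^2*h)

WVP = mass_loss / (area x time) x 10000
WVP = 4.29 / (20 x 14) x 10000
WVP = 4.29 / 280 x 10000 = 153.21 g/(m^2*h)


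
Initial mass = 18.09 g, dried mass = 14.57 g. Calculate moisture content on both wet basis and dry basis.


Moisture lost = 18.09 - 14.57 = 3.52 g
Wet basis MC = 3.52 / 18.09 x 100 = 19.5%
Dry basis MC = 3.52 / 14.57 x 100 = 24.2%


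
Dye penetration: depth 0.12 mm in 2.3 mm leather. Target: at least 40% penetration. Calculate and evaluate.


Penetration = 0.12 / 2.3 x 100 = 5.2%
Target: 40%
Meets target: No


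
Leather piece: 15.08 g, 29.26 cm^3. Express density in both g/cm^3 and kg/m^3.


Density = 15.08 / 29.26 = 0.515 g/cm^3
Convert: 0.515 x 1000 = 515 kg/m^3


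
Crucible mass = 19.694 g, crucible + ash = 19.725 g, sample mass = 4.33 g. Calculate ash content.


Ash mass = 19.725 - 19.694 = 0.031 g
Ash% = 0.031 / 4.33 x 100 = 0.72%


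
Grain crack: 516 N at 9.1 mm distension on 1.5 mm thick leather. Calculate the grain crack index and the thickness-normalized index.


Crack index = 56.7 N/mm
Normalized index = 37.8 N/mm per mm

Crack index = 516 / 9.1 = 56.7 N/mm
Normalized = 56.7 / 1.5 = 37.8 N/mm per mm


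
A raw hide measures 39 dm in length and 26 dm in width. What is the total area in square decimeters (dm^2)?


1014 dm^2

Area = length x width
Area = 39 x 26 = 1014 dm^2


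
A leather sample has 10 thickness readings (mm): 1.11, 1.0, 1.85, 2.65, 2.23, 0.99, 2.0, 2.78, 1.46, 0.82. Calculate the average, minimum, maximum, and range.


Average = 1.69 mm
Min = 0.82 mm
Max = 2.78 mm
Range = 1.96 mm


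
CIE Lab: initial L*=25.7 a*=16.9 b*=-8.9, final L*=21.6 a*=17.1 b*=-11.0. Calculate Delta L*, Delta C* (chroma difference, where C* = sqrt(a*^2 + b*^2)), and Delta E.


Delta L* = -4.1
Delta C* = 1.23
Delta E = 4.61

Delta L* = 21.6 - 25.7 = -4.1
C1* = sqrt((16.9)^2 + (-8.9)^2) = 19.100
C2* = sqrt((17.1)^2 + (-11.0)^2) = 20.332
Delta C* = 20.332 - 19.100 = 1.23
Delta E = sqrt((-4.1)^2 + (0.2)^2 + (-2.1)^2) = 4.61


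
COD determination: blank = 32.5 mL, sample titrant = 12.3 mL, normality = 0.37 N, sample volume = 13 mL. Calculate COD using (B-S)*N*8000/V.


4599.4 mg/L

COD = (32.5 - 12.3) x 0.37 x 8000 / 13
COD = 20.2 x 0.37 x 8000 / 13
COD = 4599.4 mg/L


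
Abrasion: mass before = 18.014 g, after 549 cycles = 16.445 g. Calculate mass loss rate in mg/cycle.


2.858 mg/cycle

Mass loss = 18.014 - 16.445 = 1.569 g
Rate = 1.569 / 549 x 1000 = 2.858 mg/cycle


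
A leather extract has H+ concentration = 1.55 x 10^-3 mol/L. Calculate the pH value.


pH = -log10[H+]
pH = -log10(1.55 x 10^-3) = 2.81


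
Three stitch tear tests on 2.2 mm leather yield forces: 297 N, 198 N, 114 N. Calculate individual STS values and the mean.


STS1 = 297 / 2.2 = 135.0 N/mm
STS2 = 198 / 2.2 = 90.0 N/mm
STS3 = 114 / 2.2 = 51.8 N/mm
Mean = (135.0 + 90.0 + 51.8) / 3 = 92.3 N/mm


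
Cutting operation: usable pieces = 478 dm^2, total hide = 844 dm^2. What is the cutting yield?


Yield = usable / total x 100
Yield = 478 / 844 x 100 = 56.6%


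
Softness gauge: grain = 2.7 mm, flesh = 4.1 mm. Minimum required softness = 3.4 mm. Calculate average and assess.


Average = (2.7 + 4.1) / 2 = 3.40 mm
Minimum = 3.4 mm
Meets requirement: Yes


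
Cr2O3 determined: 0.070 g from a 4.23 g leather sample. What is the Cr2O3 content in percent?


1.65%

Cr2O3% = 0.070 / 4.23 x 100
Cr2O3% = 1.65%


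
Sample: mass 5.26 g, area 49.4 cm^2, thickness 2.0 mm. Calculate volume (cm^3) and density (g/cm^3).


Thickness in cm = 2.0 / 10 = 0.20 cm
Volume = 49.4 x 0.20 = 9.880 cm^3
Density = 5.26 / 9.880 = 0.532 g/cm^3


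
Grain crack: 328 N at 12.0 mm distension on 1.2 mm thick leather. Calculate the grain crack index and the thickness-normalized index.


Crack index = 27.3 N/mm
Normalized index = 22.8 N/mm per mm

Crack index = 328 / 12.0 = 27.3 N/mm
Normalized = 27.3 / 1.2 = 22.8 N/mm per mm


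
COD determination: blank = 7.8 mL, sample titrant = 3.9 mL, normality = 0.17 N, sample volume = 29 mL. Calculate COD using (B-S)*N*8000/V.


COD = (7.8 - 3.9) x 0.17 x 8000 / 29
COD = 3.9 x 0.17 x 8000 / 29
COD = 182.9 mg/L


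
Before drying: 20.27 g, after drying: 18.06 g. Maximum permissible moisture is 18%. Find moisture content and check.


MC = (20.27 - 18.06) / 20.27 x 100 = 10.9%
Maximum: 18%
Acceptable: Yes


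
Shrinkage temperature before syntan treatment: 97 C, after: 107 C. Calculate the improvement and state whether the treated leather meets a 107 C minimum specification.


Improvement = 10 C
Meets 107 C spec: Yes

Improvement = 107 - 97 = 10 C
Spec check: 107 C >= 107 C? Yes


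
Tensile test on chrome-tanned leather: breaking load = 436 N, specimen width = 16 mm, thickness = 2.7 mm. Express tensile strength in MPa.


Cross-section = 16 x 2.7 = 43.2 mm^2
TS = 436 / 43.2 = 10.09 MPa
(1 N/mm^2 = 1 MPa)


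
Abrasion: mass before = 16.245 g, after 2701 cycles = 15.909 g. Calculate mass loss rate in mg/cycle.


Mass loss = 16.245 - 15.909 = 0.336 g
Rate = 0.336 / 2701 x 1000 = 0.124 mg/cycle


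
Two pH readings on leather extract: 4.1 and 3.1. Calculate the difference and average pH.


Difference = |4.1 - 3.1| = 1.0
Average = (4.1 + 3.1) / 2 = 3.60


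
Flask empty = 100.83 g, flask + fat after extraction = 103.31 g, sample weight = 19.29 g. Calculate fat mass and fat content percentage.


Fat mass = 103.31 - 100.83 = 2.48 g
Fat% = 2.48 / 19.29 x 100 = 12.9%


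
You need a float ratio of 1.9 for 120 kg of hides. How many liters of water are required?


Water = hide weight x target ratio
Water = 120 x 1.9 = 228.0 L


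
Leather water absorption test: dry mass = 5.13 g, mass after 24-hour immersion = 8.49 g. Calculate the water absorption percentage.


65.5%

Water absorbed = 8.49 - 5.13 = 3.36 g
WA% = 3.36 / 5.13 x 100 = 65.5%


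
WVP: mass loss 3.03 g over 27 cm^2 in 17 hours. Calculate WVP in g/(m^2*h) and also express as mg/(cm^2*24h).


WVP = 3.03 / (27 x 17) x 10000 = 66.01 g/(m^2*h)
Mass loss in mg = 3.03 x 1000 = 3030 mg
Per cm^2 per 24h in mg: 3030 x 24 / (27 x 17) = 72720 / 459 = 158.43 mg/(cm^2*24h)


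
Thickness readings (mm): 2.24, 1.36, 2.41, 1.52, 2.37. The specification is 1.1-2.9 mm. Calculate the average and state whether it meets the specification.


Average = 1.98 mm
Within specification: Yes


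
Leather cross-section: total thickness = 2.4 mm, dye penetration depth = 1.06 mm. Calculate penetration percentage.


44.2%

Penetration% = 1.06 / 2.4 x 100
Penetration = 44.2%


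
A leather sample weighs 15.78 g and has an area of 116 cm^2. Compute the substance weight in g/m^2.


Substance weight = mass / area x 10000
SW = 15.78 / 116 x 10000
SW = 1360.3 g/m^2


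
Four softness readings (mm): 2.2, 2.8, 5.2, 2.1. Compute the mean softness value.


Sum = 2.2 + 2.8 + 5.2 + 2.1
Mean = 12.3 / 4 = 3.08 mm


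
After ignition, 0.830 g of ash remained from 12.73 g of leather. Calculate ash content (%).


6.52%

Ash% = 0.830 / 12.73 x 100
Ash% = 6.52%


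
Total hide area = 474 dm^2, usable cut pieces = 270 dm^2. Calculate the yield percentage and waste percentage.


Yield = 270 / 474 x 100 = 57.0%
Waste = 474 - 270 = 204 dm^2
Waste% = 100 - 57.0 = 43.0%


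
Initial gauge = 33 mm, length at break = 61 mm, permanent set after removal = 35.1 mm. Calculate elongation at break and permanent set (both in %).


Elongation at break = (61 - 33) / 33 x 100 = 84.8%
Permanent set = (35.1 - 33) / 33 x 100 = 6.4%


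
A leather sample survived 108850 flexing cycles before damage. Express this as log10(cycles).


log10(108850) = 5.04


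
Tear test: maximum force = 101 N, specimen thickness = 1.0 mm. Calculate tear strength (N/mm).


101.0 N/mm


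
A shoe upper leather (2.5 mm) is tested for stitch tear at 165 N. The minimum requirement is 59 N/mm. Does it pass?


STS = 165 / 2.5 = 66.0 N/mm
Minimum required: 59 N/mm
Passes: Yes


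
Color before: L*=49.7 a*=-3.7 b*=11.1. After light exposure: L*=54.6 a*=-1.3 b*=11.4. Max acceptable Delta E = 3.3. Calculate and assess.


Delta E = 5.46
Passes: No

dL = 4.9, da = 2.4, db = 0.3
dE = sqrt((4.9)^2 + (2.4)^2 + (0.3)^2) = 5.46
Max = 3.3
Passes: No


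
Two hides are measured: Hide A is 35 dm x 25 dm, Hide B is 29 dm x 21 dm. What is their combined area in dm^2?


Hide A area = 35 x 25 = 875 dm^2
Hide B area = 29 x 21 = 609 dm^2
Total = 875 + 609 = 1484 dm^2


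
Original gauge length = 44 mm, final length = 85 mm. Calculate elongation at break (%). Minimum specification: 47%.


Elongation = 93.2%
Meets spec: Yes

Extension = 85 - 44 = 41 mm
Elongation = 41 / 44 x 100 = 93.2%
Minimum required: 47%
Meets specification: Yes


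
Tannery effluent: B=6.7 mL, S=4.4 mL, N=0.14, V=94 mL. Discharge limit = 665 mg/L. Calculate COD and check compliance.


COD = (6.7 - 4.4) x 0.14 x 8000 / 94 = 27.4 mg/L
Limit: 665 mg/L
Compliant: Yes


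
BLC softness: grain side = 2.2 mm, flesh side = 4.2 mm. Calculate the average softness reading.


3.20 mm


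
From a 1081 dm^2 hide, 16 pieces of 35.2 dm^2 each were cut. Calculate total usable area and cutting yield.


Usable area = 563.2 dm^2
Yield = 52.1%

Total usable = 16 x 35.2 = 563.2 dm^2
Yield = 563.2 / 1081 x 100 = 52.1%


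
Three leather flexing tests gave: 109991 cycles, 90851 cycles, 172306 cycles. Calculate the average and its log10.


Average = 124383 cycles
log10 = 5.09


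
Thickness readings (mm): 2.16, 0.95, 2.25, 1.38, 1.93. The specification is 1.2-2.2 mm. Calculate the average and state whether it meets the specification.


Average = 1.73 mm
Within specification: Yes


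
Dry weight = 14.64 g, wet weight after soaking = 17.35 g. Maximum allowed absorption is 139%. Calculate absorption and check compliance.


WA = (17.35 - 14.64) / 14.64 x 100 = 18.5%
Maximum allowed: 139%
Compliant: Yes


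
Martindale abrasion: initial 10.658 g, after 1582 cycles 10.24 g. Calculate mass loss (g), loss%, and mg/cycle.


Loss = 10.658 - 10.24 = 0.418 g
Loss% = 0.418 / 10.658 x 100 = 3.92%
Rate = 0.418 / 1582 x 1000 = 0.264 mg/cycle


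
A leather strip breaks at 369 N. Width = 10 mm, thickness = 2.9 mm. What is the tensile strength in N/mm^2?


Cross-sectional area = 10 x 2.9 = 29.0 mm^2
Tensile strength = 369 / 29.0 = 12.72 N/mm^2


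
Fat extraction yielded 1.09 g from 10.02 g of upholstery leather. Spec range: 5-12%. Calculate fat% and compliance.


Fat content = 10.9%
Compliant: Yes

Fat% = 1.09 / 10.02 x 100 = 10.9%
Spec range: 5-12%
Compliant: Yes


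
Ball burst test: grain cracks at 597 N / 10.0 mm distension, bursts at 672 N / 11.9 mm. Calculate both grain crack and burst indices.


Crack index = 597 / 10.0 = 59.7 N/mm
Burst index = 672 / 11.9 = 56.5 N/mm


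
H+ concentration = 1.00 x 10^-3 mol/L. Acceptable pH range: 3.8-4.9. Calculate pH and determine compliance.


pH = 3.00
Compliant: No

pH = -log10(1.00 x 10^-3) = 3.00
Range: 3.8 to 4.9
Compliant: No


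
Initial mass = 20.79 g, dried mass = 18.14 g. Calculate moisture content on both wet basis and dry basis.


Wet basis = 12.7%
Dry basis = 14.6%

Moisture lost = 20.79 - 18.14 = 2.65 g
Wet basis MC = 2.65 / 20.79 x 100 = 12.7%
Dry basis MC = 2.65 / 18.14 x 100 = 14.6%


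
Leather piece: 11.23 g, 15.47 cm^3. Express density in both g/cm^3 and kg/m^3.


0.726 g/cm^3
726 kg/m^3

Density = 11.23 / 15.47 = 0.726 g/cm^3
Convert: 0.726 x 1000 = 726 kg/m^3


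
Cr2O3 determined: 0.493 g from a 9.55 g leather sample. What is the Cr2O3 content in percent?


5.16%


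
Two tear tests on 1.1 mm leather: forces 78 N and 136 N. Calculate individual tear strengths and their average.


Tear 1 = 78 / 1.1 = 70.9 N/mm
Tear 2 = 136 / 1.1 = 123.6 N/mm
Average = (70.9 + 123.6) / 2 = 97.3 N/mm


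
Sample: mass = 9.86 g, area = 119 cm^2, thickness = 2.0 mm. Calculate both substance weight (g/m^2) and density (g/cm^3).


Substance weight = 828.6 g/m^2
Density = 0.414 g/cm^3

SW = 9.86 / 119 x 10000 = 828.6 g/m^2
Volume = 119 x 2.0 / 10 = 23.80 cm^3
Density = 9.86 / 23.80 = 0.414 g/cm^3


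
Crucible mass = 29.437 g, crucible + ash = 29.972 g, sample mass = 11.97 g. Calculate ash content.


Ash mass = 0.535 g
Ash content = 4.47%

Ash mass = 29.972 - 29.437 = 0.535 g
Ash% = 0.535 / 11.97 x 100 = 4.47%
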